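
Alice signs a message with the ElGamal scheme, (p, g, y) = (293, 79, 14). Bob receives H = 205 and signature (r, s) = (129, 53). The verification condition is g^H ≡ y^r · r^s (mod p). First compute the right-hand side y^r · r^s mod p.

14^2 = 196
14^4 ≡ 196^2 = 38416 ≡ 33
14^8 ≡ 33^2 = 1089 ≡ 210
14^16 ≡ 210^2 = 44100 ≡ 150
14^32 ≡ 150^2 = 22500 ≡ 232
14^64 ≡ 232^2 = 53824 ≡ 205
14^128 ≡ 205^2 = 42025 ≡ 126
129 = 128 + 1, so 14^129 ≡ 126·14 ≡ 6 (mod 293)
129^2 = 16641 ≡ 233
129^4 ≡ 233^2 = 54289 ≡ 84
129^8 ≡ 84^2 = 7056 ≡ 24
129^16 ≡ 24^2 = 576 ≡ 283
129^32 ≡ 283^2 = 80089 ≡ 100
53 = 32 + 16 + 4 + 1, so 129^53 ≡ 100·283·84·129 ≡ 19 (mod 293)
y^r · r^s ≡ 6·19 = 114 ≡ 114 (mod 293)

114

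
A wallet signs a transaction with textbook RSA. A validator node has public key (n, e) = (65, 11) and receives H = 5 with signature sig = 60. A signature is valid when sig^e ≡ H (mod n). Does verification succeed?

sig^2 ≡ 60^2 = 3600 ≡ 25
sig^4 ≡ 25^2 = 625 ≡ 40
sig^8 ≡ 40^2 = 1600 ≡ 40
11 = 8 + 2 + 1, so sig^11 ≡ 40·25·60 ≡ 5 (mod 65)
Since 5 equals the digest 5, verification succeeds.

passes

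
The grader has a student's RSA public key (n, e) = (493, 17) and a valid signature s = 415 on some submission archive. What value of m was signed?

381

s^2 ≡ 415^2 = 172225 ≡ 168
s^4 ≡ 168^2 = 28224 ≡ 123
s^8 ≡ 123^2 = 15129 ≡ 339
s^16 ≡ 339^2 = 114921 ≡ 52
17 = 16 + 1, so s^17 ≡ 52·415 ≡ 381 (mod 493)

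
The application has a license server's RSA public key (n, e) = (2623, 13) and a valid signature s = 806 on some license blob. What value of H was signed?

684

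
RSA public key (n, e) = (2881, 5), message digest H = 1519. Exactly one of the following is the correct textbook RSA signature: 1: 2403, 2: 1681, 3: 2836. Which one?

1

Candidate 1: Squares mod 2881: 2403^1≡2403, 2403^2≡885, 2403^4≡2474; 5 = 4 + 1, so 2403^5 ≡ 2474·2403 ≡ 1519 (mod 2881)
  → matches H = 1519
Candidate 2: Squares mod 2881: 1681^1≡1681, 1681^2≡2381, 1681^4≡2234; 5 = 4 + 1, so 1681^5 ≡ 2234·1681 ≡ 1411 (mod 2881)
Candidate 3: Squares mod 2881: 2836^1≡2836, 2836^2≡2025, 2836^4≡962; 5 = 4 + 1, so 2836^5 ≡ 962·2836 ≡ 2806 (mod 2881)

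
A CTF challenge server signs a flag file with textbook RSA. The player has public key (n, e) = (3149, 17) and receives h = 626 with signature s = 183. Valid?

no

s^2 ≡ 183^2 = 33489 ≡ 1999
s^4 ≡ 1999^2 = 3996001 ≡ 3069
s^8 ≡ 3069^2 = 9418761 ≡ 102
s^16 ≡ 102^2 = 10404 ≡ 957
17 = 16 + 1, so s^17 ≡ 957·183 ≡ 1936 (mod 3149)
s^17 mod 3149 = 1936, but h = 626.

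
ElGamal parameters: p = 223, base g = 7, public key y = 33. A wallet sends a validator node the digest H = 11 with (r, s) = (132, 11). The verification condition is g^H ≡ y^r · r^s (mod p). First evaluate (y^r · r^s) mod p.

Squares mod 223: 33^1≡33, 33^2≡197, 33^4≡7, 33^8≡49, 33^16≡171, 33^32≡28, 33^64≡115, 33^128≡68
132 = 128 + 4, so 33^132 ≡ 68·7 ≡ 30 (mod 223)
Squares mod 223: 132^1≡132, 132^2≡30, 132^4≡8, 132^8≡64
11 = 8 + 2 + 1, so 132^11 ≡ 64·30·132 ≡ 112 (mod 223)
y^r · r^s ≡ 30·112 = 3360 ≡ 15 (mod 223)

15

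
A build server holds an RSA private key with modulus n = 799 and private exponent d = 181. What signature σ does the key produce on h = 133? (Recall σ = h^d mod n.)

Squares mod 799: h^1≡133, h^2≡111, h^4≡336, h^8≡237, h^16≡239, h^32≡392, h^64≡256, h^128≡18
181 = 128 + 32 + 16 + 4 + 1, so h^181 ≡ 18·392·239·336·133 ≡ 301 (mod 799)

301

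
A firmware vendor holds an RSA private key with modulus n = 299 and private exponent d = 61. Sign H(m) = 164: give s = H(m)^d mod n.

(H(m))^2 ≡ 164^2 = 26896 ≡ 285
(H(m))^4 ≡ 285^2 = 81225 ≡ 196
(H(m))^8 ≡ 196^2 = 38416 ≡ 144
(H(m))^16 ≡ 144^2 = 20736 ≡ 105
(H(m))^32 ≡ 105^2 = 11025 ≡ 261
61 = 32 + 16 + 8 + 4 + 1, so (H(m))^61 ≡ 261·105·144·196·164 ≡ 177 (mod 299)

177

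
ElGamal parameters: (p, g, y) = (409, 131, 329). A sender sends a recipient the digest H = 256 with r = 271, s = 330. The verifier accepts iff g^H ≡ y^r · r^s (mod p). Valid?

Left side g^H mod p:
131^2 = 17161 ≡ 392
131^4 ≡ 392^2 = 153664 ≡ 289
131^8 ≡ 289^2 = 83521 ≡ 85
131^16 ≡ 85^2 = 7225 ≡ 272
131^32 ≡ 272^2 = 73984 ≡ 364
131^64 ≡ 364^2 = 132496 ≡ 389
131^128 ≡ 389^2 = 151321 ≡ 400
131^256 ≡ 400^2 = 160000 ≡ 81
Right side y^r · r^s mod p:
329^2 = 108241 ≡ 265
329^4 ≡ 265^2 = 70225 ≡ 286
329^8 ≡ 286^2 = 81796 ≡ 405
329^16 ≡ 405^2 = 164025 ≡ 16
329^32 ≡ 16^2 = 256
329^64 ≡ 256^2 = 65536 ≡ 96
329^128 ≡ 96^2 = 9216 ≡ 218
329^256 ≡ 218^2 = 47524 ≡ 80
271 = 256 + 8 + 4 + 2 + 1, so 329^271 ≡ 80·405·286·265·329 ≡ 393 (mod 409)
271^2 = 73441 ≡ 230
271^4 ≡ 230^2 = 52900 ≡ 139
271^8 ≡ 139^2 = 19321 ≡ 98
271^16 ≡ 98^2 = 9604 ≡ 197
271^32 ≡ 197^2 = 38809 ≡ 363
271^64 ≡ 363^2 = 131769 ≡ 71
271^128 ≡ 71^2 = 5041 ≡ 133
271^256 ≡ 133^2 = 17689 ≡ 102
330 = 256 + 64 + 8 + 2, so 271^330 ≡ 102·71·98·230 ≡ 326 (mod 409)
393·326 = 128118 ≡ 101 (mod 409)
81 ≠ 101, so verification fails.

no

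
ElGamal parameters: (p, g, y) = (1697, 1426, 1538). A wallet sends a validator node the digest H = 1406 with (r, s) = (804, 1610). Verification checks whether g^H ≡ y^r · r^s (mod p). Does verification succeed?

passes

Left side g^H mod p:
1426^2 = 2033476 ≡ 470
1426^4 ≡ 470^2 = 220900 ≡ 290
1426^8 ≡ 290^2 = 84100 ≡ 947
1426^16 ≡ 947^2 = 896809 ≡ 793
1426^32 ≡ 793^2 = 628849 ≡ 959
1426^64 ≡ 959^2 = 919681 ≡ 1604
1426^128 ≡ 1604^2 = 2572816 ≡ 164
1426^256 ≡ 164^2 = 26896 ≡ 1441
1426^512 ≡ 1441^2 = 2076481 ≡ 1050
1426^1024 ≡ 1050^2 = 1102500 ≡ 1147
1406 = 1024 + 256 + 64 + 32 + 16 + 8 + 4 + 2, so 1426^1406 ≡ 1147·1441·1604·959·793·947·290·470 ≡ 1542 (mod 1697)
Right side y^r · r^s mod p:
1538^2 = 2365444 ≡ 1523
1538^4 ≡ 1523^2 = 2319529 ≡ 1427
1538^8 ≡ 1427^2 = 2036329 ≡ 1626
1538^16 ≡ 1626^2 = 2643876 ≡ 1647
1538^32 ≡ 1647^2 = 2712609 ≡ 803
1538^64 ≡ 803^2 = 644809 ≡ 1646
1538^128 ≡ 1646^2 = 2709316 ≡ 904
1538^256 ≡ 904^2 = 817216 ≡ 959
1538^512 ≡ 959^2 = 919681 ≡ 1604
804 = 512 + 256 + 32 + 4, so 1538^804 ≡ 1604·959·803·1427 ≡ 664 (mod 1697)
804^2 = 646416 ≡ 1556
804^4 ≡ 1556^2 = 2421136 ≡ 1214
804^8 ≡ 1214^2 = 1473796 ≡ 800
804^16 ≡ 800^2 = 640000 ≡ 231
804^32 ≡ 231^2 = 53361 ≡ 754
804^64 ≡ 754^2 = 568516 ≡ 21
804^128 ≡ 21^2 = 441
804^256 ≡ 441^2 = 194481 ≡ 1023
804^512 ≡ 1023^2 = 1046529 ≡ 1177
804^1024 ≡ 1177^2 = 1385329 ≡ 577
1610 = 1024 + 512 + 64 + 8 + 2, so 804^1610 ≡ 577·1177·21·800·1556 ≡ 171 (mod 1697)
664·171 = 113544 ≡ 1542 (mod 1697)
1542 ≡ 1542 (mod 1697), so the signature is genuine.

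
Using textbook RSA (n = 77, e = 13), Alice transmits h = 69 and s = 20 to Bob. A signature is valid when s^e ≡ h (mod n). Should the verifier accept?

Squares mod 77: s^1≡20, s^2≡15, s^4≡71, s^8≡36
13 = 8 + 4 + 1, so s^13 ≡ 36·71·20 ≡ 69 (mod 77)
69 = h, so the signature checks out.

accept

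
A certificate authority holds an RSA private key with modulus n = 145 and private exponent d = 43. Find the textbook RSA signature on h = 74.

74

h^2 ≡ 74^2 = 5476 ≡ 111
h^4 ≡ 111^2 = 12321 ≡ 141
h^8 ≡ 141^2 = 19881 ≡ 16
h^16 ≡ 16^2 = 256 ≡ 111
h^32 ≡ 111^2 = 12321 ≡ 141
43 = 32 + 8 + 2 + 1, so h^43 ≡ 141·16·111·74 ≡ 74 (mod 145)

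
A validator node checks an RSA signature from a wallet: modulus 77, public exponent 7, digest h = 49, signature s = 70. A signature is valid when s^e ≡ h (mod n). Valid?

yes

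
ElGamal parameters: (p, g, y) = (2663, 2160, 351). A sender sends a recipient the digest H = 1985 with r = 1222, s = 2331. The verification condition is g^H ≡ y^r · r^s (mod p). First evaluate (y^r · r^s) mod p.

2536

351^2 = 123201 ≡ 703
351^4 ≡ 703^2 = 494209 ≡ 1554
351^8 ≡ 1554^2 = 2414916 ≡ 2238
351^16 ≡ 2238^2 = 5008644 ≡ 2204
351^32 ≡ 2204^2 = 4857616 ≡ 304
351^64 ≡ 304^2 = 92416 ≡ 1874
351^128 ≡ 1874^2 = 3511876 ≡ 2042
351^256 ≡ 2042^2 = 4169764 ≡ 2169
351^512 ≡ 2169^2 = 4704561 ≡ 1703
351^1024 ≡ 1703^2 = 2900209 ≡ 202
1222 = 1024 + 128 + 64 + 4 + 2, so 351^1222 ≡ 202·2042·1874·1554·703 ≡ 1017 (mod 2663)
1222^2 = 1493284 ≡ 2004
1222^4 ≡ 2004^2 = 4016016 ≡ 212
1222^8 ≡ 212^2 = 44944 ≡ 2336
1222^16 ≡ 2336^2 = 5456896 ≡ 409
1222^32 ≡ 409^2 = 167281 ≡ 2175
1222^64 ≡ 2175^2 = 4730625 ≡ 1137
1222^128 ≡ 1137^2 = 1292769 ≡ 1214
1222^256 ≡ 1214^2 = 1473796 ≡ 1157
1222^512 ≡ 1157^2 = 1338649 ≡ 1823
1222^1024 ≡ 1823^2 = 3323329 ≡ 2568
1222^2048 ≡ 2568^2 = 6594624 ≡ 1036
2331 = 2048 + 256 + 16 + 8 + 2 + 1, so 1222^2331 ≡ 1036·1157·409·2336·2004·1222 ≡ 1859 (mod 2663)
y^r · r^s ≡ 1017·1859 = 1890603 ≡ 2536 (mod 2663)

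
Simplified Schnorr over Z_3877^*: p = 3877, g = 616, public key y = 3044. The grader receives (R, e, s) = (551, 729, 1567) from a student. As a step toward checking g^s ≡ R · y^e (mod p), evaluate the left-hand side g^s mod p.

3808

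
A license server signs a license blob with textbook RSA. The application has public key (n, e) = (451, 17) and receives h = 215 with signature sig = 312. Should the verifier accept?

Squares mod 451: sig^1≡312, sig^2≡379, sig^4≡223, sig^8≡119, sig^16≡180
17 = 16 + 1, so sig^17 ≡ 180·312 ≡ 236 (mod 451)
236 ≠ 215, so verification fails.

reject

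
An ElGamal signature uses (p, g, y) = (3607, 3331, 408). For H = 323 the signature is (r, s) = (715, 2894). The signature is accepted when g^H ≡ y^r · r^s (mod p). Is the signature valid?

valid

Left side g^H mod p:
Squares mod 3607: 3331^1≡3331, 3331^2≡429, 3331^4≡84, 3331^8≡3449, 3331^16≡3322, 3331^32≡1871, 3331^64≡1851, 3331^128≡3158, 3331^256≡3216
323 = 256 + 64 + 2 + 1, so 3331^323 ≡ 3216·1851·429·3331 ≡ 242 (mod 3607)
Right side y^r · r^s mod p:
Squares mod 3607: 408^1≡408, 408^2≡542, 408^4≡1597, 408^8≡260, 408^16≡2674, 408^32≡1202, 408^64≡2004, 408^128≡1425, 408^256≡3491, 408^512≡2635
715 = 512 + 128 + 64 + 8 + 2 + 1, so 408^715 ≡ 2635·1425·2004·260·542·408 ≡ 2698 (mod 3607)
Squares mod 3607: 715^1≡715, 715^2≡2638, 715^4≡1141, 715^8≡3361, 715^16≡2804, 715^32≡2763, 715^64≡1757, 715^128≡3064, 715^256≡2682, 715^512≡766, 715^1024≡2422, 715^2048≡1102
2894 = 2048 + 512 + 256 + 64 + 8 + 4 + 2, so 715^2894 ≡ 1102·766·2682·1757·3361·1141·2638 ≡ 91 (mod 3607)
2698·91 = 245518 ≡ 242 (mod 3607)
242 ≡ 242 (mod 3607), so the signature is genuine.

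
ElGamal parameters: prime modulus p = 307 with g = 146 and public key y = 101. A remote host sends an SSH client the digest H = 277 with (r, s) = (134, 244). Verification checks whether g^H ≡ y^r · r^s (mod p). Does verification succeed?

fails

Left side g^H mod p:
146^2 = 21316 ≡ 133
146^4 ≡ 133^2 = 17689 ≡ 190
146^8 ≡ 190^2 = 36100 ≡ 181
146^16 ≡ 181^2 = 32761 ≡ 219
146^32 ≡ 219^2 = 47961 ≡ 69
146^64 ≡ 69^2 = 4761 ≡ 156
146^128 ≡ 156^2 = 24336 ≡ 83
146^256 ≡ 83^2 = 6889 ≡ 135
277 = 256 + 16 + 4 + 1, so 146^277 ≡ 135·219·190·146 ≡ 99 (mod 307)
Right side y^r · r^s mod p:
101^2 = 10201 ≡ 70
101^4 ≡ 70^2 = 4900 ≡ 295
101^8 ≡ 295^2 = 87025 ≡ 144
101^16 ≡ 144^2 = 20736 ≡ 167
101^32 ≡ 167^2 = 27889 ≡ 259
101^64 ≡ 259^2 = 67081 ≡ 155
101^128 ≡ 155^2 = 24025 ≡ 79
134 = 128 + 4 + 2, so 101^134 ≡ 79·295·70 ≡ 259 (mod 307)
134^2 = 17956 ≡ 150
134^4 ≡ 150^2 = 22500 ≡ 89
134^8 ≡ 89^2 = 7921 ≡ 246
134^16 ≡ 246^2 = 60516 ≡ 37
134^32 ≡ 37^2 = 1369 ≡ 141
134^64 ≡ 141^2 = 19881 ≡ 233
134^128 ≡ 233^2 = 54289 ≡ 257
244 = 128 + 64 + 32 + 16 + 4, so 134^244 ≡ 257·233·141·37·89 ≡ 222 (mod 307)
259·222 = 57498 ≡ 89 (mod 307)
99 ≠ 89, so verification fails.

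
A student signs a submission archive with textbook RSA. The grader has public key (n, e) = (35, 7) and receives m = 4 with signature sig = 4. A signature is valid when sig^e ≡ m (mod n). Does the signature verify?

verifies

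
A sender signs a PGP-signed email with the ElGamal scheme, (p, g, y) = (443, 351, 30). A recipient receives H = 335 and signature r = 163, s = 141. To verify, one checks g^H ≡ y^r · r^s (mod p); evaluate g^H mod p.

314

Squares mod 443: 351^1≡351, 351^2≡47, 351^4≡437, 351^8≡36, 351^16≡410, 351^32≡203, 351^64≡10, 351^128≡100, 351^256≡254
335 = 256 + 64 + 8 + 4 + 2 + 1, so 351^335 ≡ 254·10·36·437·47·351 ≡ 314 (mod 443)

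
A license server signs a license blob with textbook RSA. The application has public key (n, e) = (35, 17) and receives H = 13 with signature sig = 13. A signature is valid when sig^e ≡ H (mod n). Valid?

yes

sig^2 ≡ 13^2 = 169 ≡ 29
sig^4 ≡ 29^2 = 841 ≡ 1
sig^8 ≡ 1^2 = 1
sig^16 ≡ 1^2 = 1
17 = 16 + 1, so sig^17 ≡ 1·13 ≡ 13 (mod 35)
Since 13 equals the digest 13, verification succeeds.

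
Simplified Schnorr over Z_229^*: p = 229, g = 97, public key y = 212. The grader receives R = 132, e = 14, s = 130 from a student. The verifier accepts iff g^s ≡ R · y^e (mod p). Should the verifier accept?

reject

g^s mod p:
Squares mod 229: 97^1≡97, 97^2≡20, 97^4≡171, 97^8≡158, 97^16≡3, 97^32≡9, 97^64≡81, 97^128≡149
130 = 128 + 2, so 97^130 ≡ 149·20 ≡ 3 (mod 229)
R · y^e mod p:
Squares mod 229: 212^1≡212, 212^2≡60, 212^4≡165, 212^8≡203
14 = 8 + 4 + 2, so 212^14 ≡ 203·165·60 ≡ 225 (mod 229)
132·225 = 29700 ≡ 159 (mod 229)
3 ≠ 159; the check fails.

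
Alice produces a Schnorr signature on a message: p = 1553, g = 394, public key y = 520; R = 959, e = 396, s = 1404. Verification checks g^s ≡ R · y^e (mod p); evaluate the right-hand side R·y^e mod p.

499

520^2 = 270400 ≡ 178
520^4 ≡ 178^2 = 31684 ≡ 624
520^8 ≡ 624^2 = 389376 ≡ 1126
520^16 ≡ 1126^2 = 1267876 ≡ 628
520^32 ≡ 628^2 = 394384 ≡ 1475
520^64 ≡ 1475^2 = 2175625 ≡ 1425
520^128 ≡ 1425^2 = 2030625 ≡ 854
520^256 ≡ 854^2 = 729316 ≡ 959
396 = 256 + 128 + 8 + 4, so 520^396 ≡ 959·854·1126·624 ≡ 1126 (mod 1553)
R · y^e ≡ 959·1126 = 1079834 ≡ 499 (mod 1553)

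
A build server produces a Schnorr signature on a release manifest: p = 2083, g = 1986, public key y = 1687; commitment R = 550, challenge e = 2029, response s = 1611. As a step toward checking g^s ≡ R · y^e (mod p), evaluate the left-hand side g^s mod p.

1134

1986^2 = 3944196 ≡ 1077
1986^4 ≡ 1077^2 = 1159929 ≡ 1781
1986^8 ≡ 1781^2 = 3171961 ≡ 1635
1986^16 ≡ 1635^2 = 2673225 ≡ 736
1986^32 ≡ 736^2 = 541696 ≡ 116
1986^64 ≡ 116^2 = 13456 ≡ 958
1986^128 ≡ 958^2 = 917764 ≡ 1244
1986^256 ≡ 1244^2 = 1547536 ≡ 1950
1986^512 ≡ 1950^2 = 3802500 ≡ 1025
1986^1024 ≡ 1025^2 = 1050625 ≡ 793
1611 = 1024 + 512 + 64 + 8 + 2 + 1, so 1986^1611 ≡ 793·1025·958·1635·1077·1986 ≡ 1134 (mod 2083)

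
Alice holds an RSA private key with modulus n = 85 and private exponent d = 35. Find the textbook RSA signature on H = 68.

17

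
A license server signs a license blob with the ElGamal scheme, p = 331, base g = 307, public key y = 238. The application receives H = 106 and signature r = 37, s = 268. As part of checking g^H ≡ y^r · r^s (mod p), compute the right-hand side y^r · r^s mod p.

232

238^2 = 56644 ≡ 43
238^4 ≡ 43^2 = 1849 ≡ 194
238^8 ≡ 194^2 = 37636 ≡ 233
238^16 ≡ 233^2 = 54289 ≡ 5
238^32 ≡ 5^2 = 25
37 = 32 + 4 + 1, so 238^37 ≡ 25·194·238 ≡ 103 (mod 331)
37^2 = 1369 ≡ 45
37^4 ≡ 45^2 = 2025 ≡ 39
37^8 ≡ 39^2 = 1521 ≡ 197
37^16 ≡ 197^2 = 38809 ≡ 82
37^32 ≡ 82^2 = 6724 ≡ 104
37^64 ≡ 104^2 = 10816 ≡ 224
37^128 ≡ 224^2 = 50176 ≡ 195
37^256 ≡ 195^2 = 38025 ≡ 291
268 = 256 + 8 + 4, so 37^268 ≡ 291·197·39 ≡ 179 (mod 331)
y^r · r^s ≡ 103·179 = 18437 ≡ 232 (mod 331)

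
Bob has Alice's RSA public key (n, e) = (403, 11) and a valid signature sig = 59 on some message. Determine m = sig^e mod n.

80

Squares mod 403: sig^1≡59, sig^2≡257, sig^4≡360, sig^8≡237
11 = 8 + 2 + 1, so sig^11 ≡ 237·257·59 ≡ 80 (mod 403)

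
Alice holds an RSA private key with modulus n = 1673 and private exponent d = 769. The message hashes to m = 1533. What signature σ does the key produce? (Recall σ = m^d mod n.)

m^2 ≡ 1533^2 = 2350089 ≡ 1197
m^4 ≡ 1197^2 = 1432809 ≡ 721
m^8 ≡ 721^2 = 519841 ≡ 1211
m^16 ≡ 1211^2 = 1466521 ≡ 973
m^32 ≡ 973^2 = 946729 ≡ 1484
m^64 ≡ 1484^2 = 2202256 ≡ 588
m^128 ≡ 588^2 = 345744 ≡ 1106
m^256 ≡ 1106^2 = 1223236 ≡ 273
m^512 ≡ 273^2 = 74529 ≡ 917
769 = 512 + 256 + 1, so m^769 ≡ 917·273·1533 ≡ 1610 (mod 1673)

1610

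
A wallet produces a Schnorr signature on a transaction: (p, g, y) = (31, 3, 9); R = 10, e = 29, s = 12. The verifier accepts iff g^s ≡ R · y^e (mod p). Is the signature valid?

valid

g^s mod p:
3^2 = 9
3^4 ≡ 9^2 = 81 ≡ 19
3^8 ≡ 19^2 = 361 ≡ 20
12 = 8 + 4, so 3^12 ≡ 20·19 ≡ 8 (mod 31)
R · y^e mod p:
9^2 = 81 ≡ 19
9^4 ≡ 19^2 = 361 ≡ 20
9^8 ≡ 20^2 = 400 ≡ 28
9^16 ≡ 28^2 = 784 ≡ 9
29 = 16 + 8 + 4 + 1, so 9^29 ≡ 9·28·20·9 ≡ 7 (mod 31)
10·7 = 70 ≡ 8 (mod 31)
8 ≡ 8 (mod 31); signature holds.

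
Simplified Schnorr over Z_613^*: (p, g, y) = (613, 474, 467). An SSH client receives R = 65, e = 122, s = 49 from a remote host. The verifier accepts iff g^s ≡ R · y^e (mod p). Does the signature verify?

g^s mod p:
474^2 = 224676 ≡ 318
474^4 ≡ 318^2 = 101124 ≡ 592
474^8 ≡ 592^2 = 350464 ≡ 441
474^16 ≡ 441^2 = 194481 ≡ 160
474^32 ≡ 160^2 = 25600 ≡ 467
49 = 32 + 16 + 1, so 474^49 ≡ 467·160·474 ≡ 592 (mod 613)
R · y^e mod p:
467^2 = 218089 ≡ 474
467^4 ≡ 474^2 = 224676 ≡ 318
467^8 ≡ 318^2 = 101124 ≡ 592
467^16 ≡ 592^2 = 350464 ≡ 441
467^32 ≡ 441^2 = 194481 ≡ 160
467^64 ≡ 160^2 = 25600 ≡ 467
122 = 64 + 32 + 16 + 8 + 2, so 467^122 ≡ 467·160·441·592·474 ≡ 160 (mod 613)
65·160 = 10400 ≡ 592 (mod 613)
592 ≡ 592 (mod 613); signature holds.

verifies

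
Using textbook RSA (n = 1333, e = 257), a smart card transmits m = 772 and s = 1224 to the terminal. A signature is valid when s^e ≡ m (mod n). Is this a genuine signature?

s^257 mod 1333 = 1015
1015 ≠ 772, so verification fails.

forged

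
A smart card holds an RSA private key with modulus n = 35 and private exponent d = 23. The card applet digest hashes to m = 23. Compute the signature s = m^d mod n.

32

Squares mod 35: m^1≡23, m^2≡4, m^4≡16, m^8≡11, m^16≡16
23 = 16 + 4 + 2 + 1, so m^23 ≡ 16·16·4·23 ≡ 32 (mod 35)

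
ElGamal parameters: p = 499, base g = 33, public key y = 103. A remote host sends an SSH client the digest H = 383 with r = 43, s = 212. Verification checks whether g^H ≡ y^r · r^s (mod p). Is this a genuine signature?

genuine

Left side g^H mod p:
33^2 = 1089 ≡ 91
33^4 ≡ 91^2 = 8281 ≡ 297
33^8 ≡ 297^2 = 88209 ≡ 385
33^16 ≡ 385^2 = 148225 ≡ 22
33^32 ≡ 22^2 = 484
33^64 ≡ 484^2 = 234256 ≡ 225
33^128 ≡ 225^2 = 50625 ≡ 226
33^256 ≡ 226^2 = 51076 ≡ 178
383 = 256 + 64 + 32 + 16 + 8 + 4 + 2 + 1, so 33^383 ≡ 178·225·484·22·385·297·91·33 ≡ 342 (mod 499)
Right side y^r · r^s mod p:
103^2 = 10609 ≡ 130
103^4 ≡ 130^2 = 16900 ≡ 433
103^8 ≡ 433^2 = 187489 ≡ 364
103^16 ≡ 364^2 = 132496 ≡ 261
103^32 ≡ 261^2 = 68121 ≡ 257
43 = 32 + 8 + 2 + 1, so 103^43 ≡ 257·364·130·103 ≡ 455 (mod 499)
43^2 = 1849 ≡ 352
43^4 ≡ 352^2 = 123904 ≡ 152
43^8 ≡ 152^2 = 23104 ≡ 150
43^16 ≡ 150^2 = 22500 ≡ 45
43^32 ≡ 45^2 = 2025 ≡ 29
43^64 ≡ 29^2 = 841 ≡ 342
43^128 ≡ 342^2 = 116964 ≡ 198
212 = 128 + 64 + 16 + 4, so 43^212 ≡ 198·342·45·152 ≡ 151 (mod 499)
455·151 = 68705 ≡ 342 (mod 499)
342 ≡ 342 (mod 499), so the signature is genuine.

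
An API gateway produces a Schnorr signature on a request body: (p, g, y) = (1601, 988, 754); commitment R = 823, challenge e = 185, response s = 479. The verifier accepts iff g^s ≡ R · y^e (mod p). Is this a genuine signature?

genuine

g^s mod p:
Squares mod 1601: 988^1≡988, 988^2≡1135, 988^4≡1021, 988^8≡190, 988^16≡878, 988^32≡803, 988^64≡1207, 988^128≡1540, 988^256≡519
479 = 256 + 128 + 64 + 16 + 8 + 4 + 2 + 1, so 988^479 ≡ 519·1540·1207·878·190·1021·1135·988 ≡ 964 (mod 1601)
R · y^e mod p:
Squares mod 1601: 754^1≡754, 754^2≡161, 754^4≡305, 754^8≡167, 754^16≡672, 754^32≡102, 754^64≡798, 754^128≡1207
185 = 128 + 32 + 16 + 8 + 1, so 754^185 ≡ 1207·102·672·167·754 ≡ 114 (mod 1601)
823·114 = 93822 ≡ 964 (mod 1601)
964 ≡ 964 (mod 1601); signature holds.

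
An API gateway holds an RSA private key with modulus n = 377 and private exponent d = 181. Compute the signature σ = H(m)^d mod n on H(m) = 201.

(H(m))^181 mod 377 = 305

305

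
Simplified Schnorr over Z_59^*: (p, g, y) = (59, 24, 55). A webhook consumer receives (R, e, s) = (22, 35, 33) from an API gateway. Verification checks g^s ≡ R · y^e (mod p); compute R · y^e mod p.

55^2 = 3025 ≡ 16
55^4 ≡ 16^2 = 256 ≡ 20
55^8 ≡ 20^2 = 400 ≡ 46
55^16 ≡ 46^2 = 2116 ≡ 51
55^32 ≡ 51^2 = 2601 ≡ 5
35 = 32 + 2 + 1, so 55^35 ≡ 5·16·55 ≡ 34 (mod 59)
R · y^e ≡ 22·34 = 748 ≡ 40 (mod 59)

40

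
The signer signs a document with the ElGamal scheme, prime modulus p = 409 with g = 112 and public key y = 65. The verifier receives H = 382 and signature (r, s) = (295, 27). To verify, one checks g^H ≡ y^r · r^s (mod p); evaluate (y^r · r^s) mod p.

65^295 mod 409 = 111
295^27 mod 409 = 88
y^r · r^s ≡ 111·88 = 9768 ≡ 361 (mod 409)

361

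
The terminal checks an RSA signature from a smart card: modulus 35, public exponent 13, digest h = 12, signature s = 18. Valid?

no

s^2 ≡ 18^2 = 324 ≡ 9
s^4 ≡ 9^2 = 81 ≡ 11
s^8 ≡ 11^2 = 121 ≡ 16
13 = 8 + 4 + 1, so s^13 ≡ 16·11·18 ≡ 18 (mod 35)
The recovered value 18 does not match the digest 12.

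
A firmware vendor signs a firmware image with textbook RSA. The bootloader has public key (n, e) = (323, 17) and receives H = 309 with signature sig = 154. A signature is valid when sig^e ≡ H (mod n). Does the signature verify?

sig^17 mod 323 = 86
The recovered value 86 does not match the digest 309.

does not verify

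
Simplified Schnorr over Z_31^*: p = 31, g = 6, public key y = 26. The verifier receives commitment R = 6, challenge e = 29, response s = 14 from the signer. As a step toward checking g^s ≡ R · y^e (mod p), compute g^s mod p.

Squares mod 31: 6^1≡6, 6^2≡5, 6^4≡25, 6^8≡5
14 = 8 + 4 + 2, so 6^14 ≡ 5·25·5 ≡ 5 (mod 31)

5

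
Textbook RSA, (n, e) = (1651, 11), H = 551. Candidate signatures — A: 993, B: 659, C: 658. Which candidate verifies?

Candidate A: 993^11 mod 1651 = 1100
Candidate B: 659^11 mod 1651 = 1329
Candidate C: 658^11 mod 1651 = 551
  → matches H = 551

C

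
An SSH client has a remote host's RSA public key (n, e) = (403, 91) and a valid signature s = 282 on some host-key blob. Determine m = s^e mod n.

Squares mod 403: s^1≡282, s^2≡133, s^4≡360, s^8≡237, s^16≡152, s^32≡133, s^64≡360
91 = 64 + 16 + 8 + 2 + 1, so s^91 ≡ 360·152·237·133·282 ≡ 282 (mod 403)

282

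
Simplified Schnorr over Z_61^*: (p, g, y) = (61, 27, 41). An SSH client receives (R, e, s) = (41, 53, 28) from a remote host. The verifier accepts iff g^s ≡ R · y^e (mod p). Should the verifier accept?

g^s mod p:
27^2 = 729 ≡ 58
27^4 ≡ 58^2 = 3364 ≡ 9
27^8 ≡ 9^2 = 81 ≡ 20
27^16 ≡ 20^2 = 400 ≡ 34
28 = 16 + 8 + 4, so 27^28 ≡ 34·20·9 ≡ 20 (mod 61)
R · y^e mod p:
41^2 = 1681 ≡ 34
41^4 ≡ 34^2 = 1156 ≡ 58
41^8 ≡ 58^2 = 3364 ≡ 9
41^16 ≡ 9^2 = 81 ≡ 20
41^32 ≡ 20^2 = 400 ≡ 34
53 = 32 + 16 + 4 + 1, so 41^53 ≡ 34·20·58·41 ≡ 52 (mod 61)
41·52 = 2132 ≡ 58 (mod 61)
20 ≠ 58; the check fails.

reject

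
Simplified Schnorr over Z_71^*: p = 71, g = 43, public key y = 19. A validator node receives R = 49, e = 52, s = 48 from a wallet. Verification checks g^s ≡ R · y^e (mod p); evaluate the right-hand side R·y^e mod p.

36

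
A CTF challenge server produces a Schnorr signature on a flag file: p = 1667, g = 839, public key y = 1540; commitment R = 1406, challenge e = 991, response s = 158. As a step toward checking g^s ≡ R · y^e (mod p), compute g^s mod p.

Squares mod 1667: 839^1≡839, 839^2≡447, 839^4≡1436, 839^8≡17, 839^16≡289, 839^32≡171, 839^64≡902, 839^128≡108
158 = 128 + 16 + 8 + 4 + 2, so 839^158 ≡ 108·289·17·1436·447 ≡ 1630 (mod 1667)

1630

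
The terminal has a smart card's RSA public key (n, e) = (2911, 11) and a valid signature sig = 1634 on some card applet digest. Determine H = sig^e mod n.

1776

Squares mod 2911: sig^1≡1634, sig^2≡569, sig^4≡640, sig^8≡2060
11 = 8 + 2 + 1, so sig^11 ≡ 2060·569·1634 ≡ 1776 (mod 2911)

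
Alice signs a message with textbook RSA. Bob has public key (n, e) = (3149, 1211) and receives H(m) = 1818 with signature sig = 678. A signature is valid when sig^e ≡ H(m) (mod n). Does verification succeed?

fails

sig^2 ≡ 678^2 = 459684 ≡ 3079
sig^4 ≡ 3079^2 = 9480241 ≡ 1751
sig^8 ≡ 1751^2 = 3066001 ≡ 2024
sig^16 ≡ 2024^2 = 4096576 ≡ 2876
sig^32 ≡ 2876^2 = 8271376 ≡ 2102
sig^64 ≡ 2102^2 = 4418404 ≡ 357
sig^128 ≡ 357^2 = 127449 ≡ 1489
sig^256 ≡ 1489^2 = 2217121 ≡ 225
sig^512 ≡ 225^2 = 50625 ≡ 241
sig^1024 ≡ 241^2 = 58081 ≡ 1399
1211 = 1024 + 128 + 32 + 16 + 8 + 2 + 1, so sig^1211 ≡ 1399·1489·2102·2876·2024·3079·678 ≡ 1817 (mod 3149)
sig^1211 mod 3149 = 1817, but H(m) = 1818.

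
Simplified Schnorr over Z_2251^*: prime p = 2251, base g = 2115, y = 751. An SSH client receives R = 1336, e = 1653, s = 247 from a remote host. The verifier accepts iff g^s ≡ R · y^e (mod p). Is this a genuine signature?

genuine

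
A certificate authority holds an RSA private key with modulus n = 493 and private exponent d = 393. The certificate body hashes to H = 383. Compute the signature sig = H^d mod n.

Squares mod 493: H^1≡383, H^2≡268, H^4≡339, H^8≡52, H^16≡239, H^32≡426, H^64≡52, H^128≡239, H^256≡426
393 = 256 + 128 + 8 + 1, so H^393 ≡ 426·239·52·383 ≡ 383 (mod 493)

383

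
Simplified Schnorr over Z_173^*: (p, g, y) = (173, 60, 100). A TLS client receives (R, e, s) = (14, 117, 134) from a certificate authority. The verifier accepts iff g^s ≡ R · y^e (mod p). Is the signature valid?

valid

g^s mod p:
Squares mod 173: 60^1≡60, 60^2≡140, 60^4≡51, 60^8≡6, 60^16≡36, 60^32≡85, 60^64≡132, 60^128≡124
134 = 128 + 4 + 2, so 60^134 ≡ 124·51·140 ≡ 119 (mod 173)
R · y^e mod p:
Squares mod 173: 100^1≡100, 100^2≡139, 100^4≡118, 100^8≡84, 100^16≡136, 100^32≡158, 100^64≡52
117 = 64 + 32 + 16 + 4 + 1, so 100^117 ≡ 52·158·136·118·100 ≡ 95 (mod 173)
14·95 = 1330 ≡ 119 (mod 173)
119 ≡ 119 (mod 173); signature holds.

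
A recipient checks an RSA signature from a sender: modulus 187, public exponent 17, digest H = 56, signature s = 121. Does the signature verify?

s^17 mod 187 = 121
s^17 mod 187 = 121, but H = 56.

does not verify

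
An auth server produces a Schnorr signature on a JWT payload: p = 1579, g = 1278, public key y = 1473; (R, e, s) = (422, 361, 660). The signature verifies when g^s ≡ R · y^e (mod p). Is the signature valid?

invalid

g^s mod p:
Squares mod 1579: 1278^1≡1278, 1278^2≡598, 1278^4≡750, 1278^8≡376, 1278^16≡845, 1278^32≡317, 1278^64≡1012, 1278^128≡952, 1278^256≡1537, 1278^512≡185
660 = 512 + 128 + 16 + 4, so 1278^660 ≡ 185·952·845·750 ≡ 1168 (mod 1579)
R · y^e mod p:
Squares mod 1579: 1473^1≡1473, 1473^2≡183, 1473^4≡330, 1473^8≡1528, 1473^16≡1022, 1473^32≡765, 1473^64≡995, 1473^128≡1571, 1473^256≡64
361 = 256 + 64 + 32 + 8 + 1, so 1473^361 ≡ 64·995·765·1528·1473 ≡ 382 (mod 1579)
422·382 = 161204 ≡ 146 (mod 1579)
1168 ≠ 146; the check fails.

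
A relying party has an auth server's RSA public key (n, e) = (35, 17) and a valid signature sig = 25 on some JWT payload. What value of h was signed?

30

sig^17 mod 35 = 30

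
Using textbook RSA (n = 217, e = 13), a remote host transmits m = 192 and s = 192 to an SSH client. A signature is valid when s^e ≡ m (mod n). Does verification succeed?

Squares mod 217: s^1≡192, s^2≡191, s^4≡25, s^8≡191
13 = 8 + 4 + 1, so s^13 ≡ 191·25·192 ≡ 192 (mod 217)
s^13 mod 217 = 192 matches m.

passes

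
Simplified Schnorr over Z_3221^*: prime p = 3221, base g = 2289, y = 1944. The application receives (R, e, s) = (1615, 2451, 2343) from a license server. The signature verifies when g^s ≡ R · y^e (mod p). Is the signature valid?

invalid

g^s mod p:
Squares mod 3221: 2289^1≡2289, 2289^2≡2175, 2289^4≡2197, 2289^8≡1751, 2289^16≡2830, 2289^32≡1494, 2289^64≡3104, 2289^128≡805, 2289^256≡604, 2289^512≡843, 2289^1024≡2029, 2289^2048≡403
2343 = 2048 + 256 + 32 + 4 + 2 + 1, so 2289^2343 ≡ 403·604·1494·2197·2175·2289 ≡ 3072 (mod 3221)
R · y^e mod p:
Squares mod 3221: 1944^1≡1944, 1944^2≡903, 1944^4≡496, 1944^8≡1220, 1944^16≡298, 1944^32≡1837, 1944^64≡2182, 1944^128≡486, 1944^256≡1063, 1944^512≡2619, 1944^1024≡1652, 1944^2048≡917
2451 = 2048 + 256 + 128 + 16 + 2 + 1, so 1944^2451 ≡ 917·1063·486·298·903·1944 ≡ 391 (mod 3221)
1615·391 = 631465 ≡ 149 (mod 3221)
3072 ≠ 149; the check fails.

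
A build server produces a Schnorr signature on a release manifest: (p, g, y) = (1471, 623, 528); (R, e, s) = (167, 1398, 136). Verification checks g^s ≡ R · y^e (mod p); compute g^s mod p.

623^2 = 388129 ≡ 1256
623^4 ≡ 1256^2 = 1577536 ≡ 624
623^8 ≡ 624^2 = 389376 ≡ 1032
623^16 ≡ 1032^2 = 1065024 ≡ 20
623^32 ≡ 20^2 = 400
623^64 ≡ 400^2 = 160000 ≡ 1132
623^128 ≡ 1132^2 = 1281424 ≡ 183
136 = 128 + 8, so 623^136 ≡ 183·1032 ≡ 568 (mod 1471)

568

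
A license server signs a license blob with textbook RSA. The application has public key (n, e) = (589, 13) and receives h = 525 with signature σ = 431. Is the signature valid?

invalid

σ^2 ≡ 431^2 = 185761 ≡ 226
σ^4 ≡ 226^2 = 51076 ≡ 422
σ^8 ≡ 422^2 = 178084 ≡ 206
13 = 8 + 4 + 1, so σ^13 ≡ 206·422·431 ≡ 224 (mod 589)
The recovered value 224 does not match the digest 525.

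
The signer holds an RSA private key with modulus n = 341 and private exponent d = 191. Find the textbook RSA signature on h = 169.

257

h^2 ≡ 169^2 = 28561 ≡ 258
h^4 ≡ 258^2 = 66564 ≡ 69
h^8 ≡ 69^2 = 4761 ≡ 328
h^16 ≡ 328^2 = 107584 ≡ 169
h^32 ≡ 169^2 = 28561 ≡ 258
h^64 ≡ 258^2 = 66564 ≡ 69
h^128 ≡ 69^2 = 4761 ≡ 328
191 = 128 + 32 + 16 + 8 + 4 + 2 + 1, so h^191 ≡ 328·258·169·328·69·258·169 ≡ 257 (mod 341)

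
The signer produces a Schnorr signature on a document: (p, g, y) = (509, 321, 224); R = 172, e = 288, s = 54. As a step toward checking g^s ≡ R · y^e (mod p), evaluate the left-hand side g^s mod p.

321^2 = 103041 ≡ 223
321^4 ≡ 223^2 = 49729 ≡ 356
321^8 ≡ 356^2 = 126736 ≡ 504
321^16 ≡ 504^2 = 254016 ≡ 25
321^32 ≡ 25^2 = 625 ≡ 116
54 = 32 + 16 + 4 + 2, so 321^54 ≡ 116·25·356·223 ≡ 428 (mod 509)

428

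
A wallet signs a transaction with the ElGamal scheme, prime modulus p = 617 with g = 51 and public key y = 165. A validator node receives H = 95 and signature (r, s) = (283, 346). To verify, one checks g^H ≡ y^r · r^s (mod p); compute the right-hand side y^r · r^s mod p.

223

165^2 = 27225 ≡ 77
165^4 ≡ 77^2 = 5929 ≡ 376
165^8 ≡ 376^2 = 141376 ≡ 83
165^16 ≡ 83^2 = 6889 ≡ 102
165^32 ≡ 102^2 = 10404 ≡ 532
165^64 ≡ 532^2 = 283024 ≡ 438
165^128 ≡ 438^2 = 191844 ≡ 574
165^256 ≡ 574^2 = 329476 ≡ 615
283 = 256 + 16 + 8 + 2 + 1, so 165^283 ≡ 615·102·83·77·165 ≡ 309 (mod 617)
283^2 = 80089 ≡ 496
283^4 ≡ 496^2 = 246016 ≡ 450
283^8 ≡ 450^2 = 202500 ≡ 124
283^16 ≡ 124^2 = 15376 ≡ 568
283^32 ≡ 568^2 = 322624 ≡ 550
283^64 ≡ 550^2 = 302500 ≡ 170
283^128 ≡ 170^2 = 28900 ≡ 518
283^256 ≡ 518^2 = 268324 ≡ 546
346 = 256 + 64 + 16 + 8 + 2, so 283^346 ≡ 546·170·568·124·496 ≡ 446 (mod 617)
y^r · r^s ≡ 309·446 = 137814 ≡ 223 (mod 617)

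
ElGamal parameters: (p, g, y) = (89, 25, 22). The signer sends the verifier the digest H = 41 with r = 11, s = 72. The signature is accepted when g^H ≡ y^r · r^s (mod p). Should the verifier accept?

accept

Left side g^H mod p:
25^41 mod 89 = 73
Right side y^r · r^s mod p:
22^11 mod 89 = 88
11^72 mod 89 = 16
88·16 = 1408 ≡ 73 (mod 89)
73 ≡ 73 (mod 89), so the signature is genuine.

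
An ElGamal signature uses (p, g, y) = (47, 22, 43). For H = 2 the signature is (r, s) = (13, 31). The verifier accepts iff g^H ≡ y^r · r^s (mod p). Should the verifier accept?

accept

Left side g^H mod p:
22^2 = 484 ≡ 14
Right side y^r · r^s mod p:
43^2 = 1849 ≡ 16
43^4 ≡ 16^2 = 256 ≡ 21
43^8 ≡ 21^2 = 441 ≡ 18
13 = 8 + 4 + 1, so 43^13 ≡ 18·21·43 ≡ 39 (mod 47)
13^2 = 169 ≡ 28
13^4 ≡ 28^2 = 784 ≡ 32
13^8 ≡ 32^2 = 1024 ≡ 37
13^16 ≡ 37^2 = 1369 ≡ 6
31 = 16 + 8 + 4 + 2 + 1, so 13^31 ≡ 6·37·32·28·13 ≡ 10 (mod 47)
39·10 = 390 ≡ 14 (mod 47)
14 ≡ 14 (mod 47), so the signature is genuine.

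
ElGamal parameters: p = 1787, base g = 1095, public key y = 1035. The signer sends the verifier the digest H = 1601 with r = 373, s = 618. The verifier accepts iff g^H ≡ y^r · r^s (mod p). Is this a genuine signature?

forged

Left side g^H mod p:
1095^2 = 1199025 ≡ 1735
1095^4 ≡ 1735^2 = 3010225 ≡ 917
1095^8 ≡ 917^2 = 840889 ≡ 999
1095^16 ≡ 999^2 = 998001 ≡ 855
1095^32 ≡ 855^2 = 731025 ≡ 142
1095^64 ≡ 142^2 = 20164 ≡ 507
1095^128 ≡ 507^2 = 257049 ≡ 1508
1095^256 ≡ 1508^2 = 2274064 ≡ 1000
1095^512 ≡ 1000^2 = 1000000 ≡ 1067
1095^1024 ≡ 1067^2 = 1138489 ≡ 170
1601 = 1024 + 512 + 64 + 1, so 1095^1601 ≡ 170·1067·507·1095 ≡ 1524 (mod 1787)
Right side y^r · r^s mod p:
1035^2 = 1071225 ≡ 812
1035^4 ≡ 812^2 = 659344 ≡ 1728
1035^8 ≡ 1728^2 = 2985984 ≡ 1694
1035^16 ≡ 1694^2 = 2869636 ≡ 1501
1035^32 ≡ 1501^2 = 2253001 ≡ 1381
1035^64 ≡ 1381^2 = 1907161 ≡ 432
1035^128 ≡ 432^2 = 186624 ≡ 776
1035^256 ≡ 776^2 = 602176 ≡ 1744
373 = 256 + 64 + 32 + 16 + 4 + 1, so 1035^373 ≡ 1744·432·1381·1501·1728·1035 ≡ 1359 (mod 1787)
373^2 = 139129 ≡ 1530
373^4 ≡ 1530^2 = 2340900 ≡ 1717
373^8 ≡ 1717^2 = 2948089 ≡ 1326
373^16 ≡ 1326^2 = 1758276 ≡ 1655
373^32 ≡ 1655^2 = 2739025 ≡ 1341
373^64 ≡ 1341^2 = 1798281 ≡ 559
373^128 ≡ 559^2 = 312481 ≡ 1543
373^256 ≡ 1543^2 = 2380849 ≡ 565
373^512 ≡ 565^2 = 319225 ≡ 1139
618 = 512 + 64 + 32 + 8 + 2, so 373^618 ≡ 1139·559·1341·1326·1530 ≡ 55 (mod 1787)
1359·55 = 74745 ≡ 1478 (mod 1787)
1524 ≠ 1478, so verification fails.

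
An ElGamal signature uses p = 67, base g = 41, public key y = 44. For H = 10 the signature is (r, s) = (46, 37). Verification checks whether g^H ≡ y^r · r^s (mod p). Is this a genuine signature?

forged

Left side g^H mod p:
Squares mod 67: 41^1≡41, 41^2≡6, 41^4≡36, 41^8≡23
10 = 8 + 2, so 41^10 ≡ 23·6 ≡ 4 (mod 67)
Right side y^r · r^s mod p:
Squares mod 67: 44^1≡44, 44^2≡60, 44^4≡49, 44^8≡56, 44^16≡54, 44^32≡35
46 = 32 + 8 + 4 + 2, so 44^46 ≡ 35·56·49·60 ≡ 65 (mod 67)
Squares mod 67: 46^1≡46, 46^2≡39, 46^4≡47, 46^8≡65, 46^16≡4, 46^32≡16
37 = 32 + 4 + 1, so 46^37 ≡ 16·47·46 ≡ 20 (mod 67)
65·20 = 1300 ≡ 27 (mod 67)
4 ≠ 27, so verification fails.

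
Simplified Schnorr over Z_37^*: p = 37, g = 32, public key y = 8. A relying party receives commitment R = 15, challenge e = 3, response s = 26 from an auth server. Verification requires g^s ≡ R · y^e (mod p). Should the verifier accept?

g^s mod p:
32^26 mod 37 = 21
R · y^e mod p:
8^3 mod 37 = 31
15·31 = 465 ≡ 21 (mod 37)
21 ≡ 21 (mod 37); signature holds.

accept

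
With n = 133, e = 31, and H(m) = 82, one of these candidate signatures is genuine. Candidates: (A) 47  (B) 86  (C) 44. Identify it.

A

Candidate A: Squares mod 133: 47^1≡47, 47^2≡81, 47^4≡44, 47^8≡74, 47^16≡23; 31 = 16 + 8 + 4 + 2 + 1, so 47^31 ≡ 23·74·44·81·47 ≡ 82 (mod 133)
  → matches H(m) = 82
Candidate B: Squares mod 133: 86^1≡86, 86^2≡81, 86^4≡44, 86^8≡74, 86^16≡23; 31 = 16 + 8 + 4 + 2 + 1, so 86^31 ≡ 23·74·44·81·86 ≡ 51 (mod 133)
Candidate C: Squares mod 133: 44^1≡44, 44^2≡74, 44^4≡23, 44^8≡130, 44^16≡9; 31 = 16 + 8 + 4 + 2 + 1, so 44^31 ≡ 9·130·23·74·44 ≡ 23 (mod 133)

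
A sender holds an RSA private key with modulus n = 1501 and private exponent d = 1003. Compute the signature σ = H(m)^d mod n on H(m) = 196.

1049

(H(m))^2 ≡ 196^2 = 38416 ≡ 891
(H(m))^4 ≡ 891^2 = 793881 ≡ 1353
(H(m))^8 ≡ 1353^2 = 1830609 ≡ 890
(H(m))^16 ≡ 890^2 = 792100 ≡ 1073
(H(m))^32 ≡ 1073^2 = 1151329 ≡ 62
(H(m))^64 ≡ 62^2 = 3844 ≡ 842
(H(m))^128 ≡ 842^2 = 708964 ≡ 492
(H(m))^256 ≡ 492^2 = 242064 ≡ 403
(H(m))^512 ≡ 403^2 = 162409 ≡ 301
1003 = 512 + 256 + 128 + 64 + 32 + 8 + 2 + 1, so (H(m))^1003 ≡ 301·403·492·842·62·890·891·196 ≡ 1049 (mod 1501)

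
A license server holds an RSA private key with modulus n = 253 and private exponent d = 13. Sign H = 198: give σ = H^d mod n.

H^2 ≡ 198^2 = 39204 ≡ 242
H^4 ≡ 242^2 = 58564 ≡ 121
H^8 ≡ 121^2 = 14641 ≡ 220
13 = 8 + 4 + 1, so H^13 ≡ 220·121·198 ≡ 11 (mod 253)

11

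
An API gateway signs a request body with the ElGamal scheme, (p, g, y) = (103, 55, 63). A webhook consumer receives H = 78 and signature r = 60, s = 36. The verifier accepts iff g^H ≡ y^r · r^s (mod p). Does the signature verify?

verifies

Left side g^H mod p:
55^2 = 3025 ≡ 38
55^4 ≡ 38^2 = 1444 ≡ 2
55^8 ≡ 2^2 = 4
55^16 ≡ 4^2 = 16
55^32 ≡ 16^2 = 256 ≡ 50
55^64 ≡ 50^2 = 2500 ≡ 28
78 = 64 + 8 + 4 + 2, so 55^78 ≡ 28·4·2·38 ≡ 66 (mod 103)
Right side y^r · r^s mod p:
63^2 = 3969 ≡ 55
63^4 ≡ 55^2 = 3025 ≡ 38
63^8 ≡ 38^2 = 1444 ≡ 2
63^16 ≡ 2^2 = 4
63^32 ≡ 4^2 = 16
60 = 32 + 16 + 8 + 4, so 63^60 ≡ 16·4·2·38 ≡ 23 (mod 103)
60^2 = 3600 ≡ 98
60^4 ≡ 98^2 = 9604 ≡ 25
60^8 ≡ 25^2 = 625 ≡ 7
60^16 ≡ 7^2 = 49
60^32 ≡ 49^2 = 2401 ≡ 32
36 = 32 + 4, so 60^36 ≡ 32·25 ≡ 79 (mod 103)
23·79 = 1817 ≡ 66 (mod 103)
66 ≡ 66 (mod 103), so the signature is genuine.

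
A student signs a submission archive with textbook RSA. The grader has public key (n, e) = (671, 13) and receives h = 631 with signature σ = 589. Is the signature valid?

Squares mod 671: σ^1≡589, σ^2≡14, σ^4≡196, σ^8≡169
13 = 8 + 4 + 1, so σ^13 ≡ 169·196·589 ≡ 40 (mod 671)
The recovered value 40 does not match the digest 631.

invalid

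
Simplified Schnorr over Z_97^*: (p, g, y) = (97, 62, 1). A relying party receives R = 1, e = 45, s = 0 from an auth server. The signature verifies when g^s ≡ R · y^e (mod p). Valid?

yes

g^s mod p:
62^0 mod 97 = 1
R · y^e mod p:
1^2 = 1
1^4 ≡ 1^2 = 1
1^8 ≡ 1^2 = 1
1^16 ≡ 1^2 = 1
1^32 ≡ 1^2 = 1
45 = 32 + 8 + 4 + 1, so 1^45 ≡ 1·1·1·1 ≡ 1 (mod 97)
1·1 = 1 ≡ 1 (mod 97)
1 ≡ 1 (mod 97); signature holds.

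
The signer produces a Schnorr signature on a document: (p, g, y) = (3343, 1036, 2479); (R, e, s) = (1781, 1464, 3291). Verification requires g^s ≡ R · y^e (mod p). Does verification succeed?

passes

g^s mod p:
Squares mod 3343: 1036^1≡1036, 1036^2≡193, 1036^4≡476, 1036^8≡2595, 1036^16≡1223, 1036^32≡1408, 1036^64≡65, 1036^128≡882, 1036^256≡2348, 1036^512≡497, 1036^1024≡2970, 1036^2048≡2066
3291 = 2048 + 1024 + 128 + 64 + 16 + 8 + 2 + 1, so 1036^3291 ≡ 2066·2970·882·65·1223·2595·193·1036 ≡ 3151 (mod 3343)
R · y^e mod p:
Squares mod 3343: 2479^1≡2479, 2479^2≡1007, 2479^4≡1120, 2479^8≡775, 2479^16≡2228, 2479^32≡2972, 2479^64≡578, 2479^128≡3127, 2479^256≡3197, 2479^512≡1258, 2479^1024≡1325
1464 = 1024 + 256 + 128 + 32 + 16 + 8, so 2479^1464 ≡ 1325·3197·3127·2972·2228·775 ≡ 2059 (mod 3343)
1781·2059 = 3667079 ≡ 3151 (mod 3343)
3151 ≡ 3151 (mod 3343); signature holds.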